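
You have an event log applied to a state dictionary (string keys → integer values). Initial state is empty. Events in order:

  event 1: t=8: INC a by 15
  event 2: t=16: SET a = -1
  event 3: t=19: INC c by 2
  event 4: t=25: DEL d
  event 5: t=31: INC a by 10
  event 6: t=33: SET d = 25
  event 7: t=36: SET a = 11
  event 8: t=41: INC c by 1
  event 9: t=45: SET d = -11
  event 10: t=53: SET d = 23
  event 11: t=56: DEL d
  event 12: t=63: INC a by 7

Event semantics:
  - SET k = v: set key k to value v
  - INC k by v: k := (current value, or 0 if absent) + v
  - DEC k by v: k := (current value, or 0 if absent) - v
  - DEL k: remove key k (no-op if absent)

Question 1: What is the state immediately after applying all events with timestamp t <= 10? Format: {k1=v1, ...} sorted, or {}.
Apply events with t <= 10 (1 events):
  after event 1 (t=8: INC a by 15): {a=15}

Answer: {a=15}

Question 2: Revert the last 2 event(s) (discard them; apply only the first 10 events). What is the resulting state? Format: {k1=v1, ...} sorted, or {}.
Keep first 10 events (discard last 2):
  after event 1 (t=8: INC a by 15): {a=15}
  after event 2 (t=16: SET a = -1): {a=-1}
  after event 3 (t=19: INC c by 2): {a=-1, c=2}
  after event 4 (t=25: DEL d): {a=-1, c=2}
  after event 5 (t=31: INC a by 10): {a=9, c=2}
  after event 6 (t=33: SET d = 25): {a=9, c=2, d=25}
  after event 7 (t=36: SET a = 11): {a=11, c=2, d=25}
  after event 8 (t=41: INC c by 1): {a=11, c=3, d=25}
  after event 9 (t=45: SET d = -11): {a=11, c=3, d=-11}
  after event 10 (t=53: SET d = 23): {a=11, c=3, d=23}

Answer: {a=11, c=3, d=23}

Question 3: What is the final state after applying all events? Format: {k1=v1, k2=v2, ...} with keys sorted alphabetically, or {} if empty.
  after event 1 (t=8: INC a by 15): {a=15}
  after event 2 (t=16: SET a = -1): {a=-1}
  after event 3 (t=19: INC c by 2): {a=-1, c=2}
  after event 4 (t=25: DEL d): {a=-1, c=2}
  after event 5 (t=31: INC a by 10): {a=9, c=2}
  after event 6 (t=33: SET d = 25): {a=9, c=2, d=25}
  after event 7 (t=36: SET a = 11): {a=11, c=2, d=25}
  after event 8 (t=41: INC c by 1): {a=11, c=3, d=25}
  after event 9 (t=45: SET d = -11): {a=11, c=3, d=-11}
  after event 10 (t=53: SET d = 23): {a=11, c=3, d=23}
  after event 11 (t=56: DEL d): {a=11, c=3}
  after event 12 (t=63: INC a by 7): {a=18, c=3}

Answer: {a=18, c=3}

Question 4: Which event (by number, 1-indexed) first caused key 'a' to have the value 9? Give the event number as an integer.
Answer: 5

Derivation:
Looking for first event where a becomes 9:
  event 1: a = 15
  event 2: a = -1
  event 3: a = -1
  event 4: a = -1
  event 5: a -1 -> 9  <-- first match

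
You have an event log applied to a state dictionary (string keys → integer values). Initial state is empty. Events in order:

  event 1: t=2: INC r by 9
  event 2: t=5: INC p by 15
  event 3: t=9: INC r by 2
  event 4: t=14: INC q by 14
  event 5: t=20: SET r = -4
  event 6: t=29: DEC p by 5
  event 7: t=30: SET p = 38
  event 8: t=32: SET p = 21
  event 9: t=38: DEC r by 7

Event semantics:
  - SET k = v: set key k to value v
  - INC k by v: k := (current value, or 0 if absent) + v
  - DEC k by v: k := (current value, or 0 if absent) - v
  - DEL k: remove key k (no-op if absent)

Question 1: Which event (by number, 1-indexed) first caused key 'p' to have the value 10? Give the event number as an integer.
Looking for first event where p becomes 10:
  event 2: p = 15
  event 3: p = 15
  event 4: p = 15
  event 5: p = 15
  event 6: p 15 -> 10  <-- first match

Answer: 6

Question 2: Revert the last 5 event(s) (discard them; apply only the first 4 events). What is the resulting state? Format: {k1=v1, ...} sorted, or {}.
Answer: {p=15, q=14, r=11}

Derivation:
Keep first 4 events (discard last 5):
  after event 1 (t=2: INC r by 9): {r=9}
  after event 2 (t=5: INC p by 15): {p=15, r=9}
  after event 3 (t=9: INC r by 2): {p=15, r=11}
  after event 4 (t=14: INC q by 14): {p=15, q=14, r=11}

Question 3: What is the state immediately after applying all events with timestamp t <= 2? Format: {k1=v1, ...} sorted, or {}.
Answer: {r=9}

Derivation:
Apply events with t <= 2 (1 events):
  after event 1 (t=2: INC r by 9): {r=9}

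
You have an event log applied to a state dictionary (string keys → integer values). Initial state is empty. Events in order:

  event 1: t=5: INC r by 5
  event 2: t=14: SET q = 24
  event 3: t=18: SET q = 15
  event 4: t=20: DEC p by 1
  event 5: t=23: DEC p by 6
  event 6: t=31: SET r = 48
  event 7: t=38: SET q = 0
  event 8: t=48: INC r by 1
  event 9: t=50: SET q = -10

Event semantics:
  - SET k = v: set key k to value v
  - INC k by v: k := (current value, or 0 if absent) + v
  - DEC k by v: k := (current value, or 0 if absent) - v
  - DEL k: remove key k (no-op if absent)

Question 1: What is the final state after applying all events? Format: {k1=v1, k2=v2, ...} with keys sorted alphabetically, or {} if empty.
  after event 1 (t=5: INC r by 5): {r=5}
  after event 2 (t=14: SET q = 24): {q=24, r=5}
  after event 3 (t=18: SET q = 15): {q=15, r=5}
  after event 4 (t=20: DEC p by 1): {p=-1, q=15, r=5}
  after event 5 (t=23: DEC p by 6): {p=-7, q=15, r=5}
  after event 6 (t=31: SET r = 48): {p=-7, q=15, r=48}
  after event 7 (t=38: SET q = 0): {p=-7, q=0, r=48}
  after event 8 (t=48: INC r by 1): {p=-7, q=0, r=49}
  after event 9 (t=50: SET q = -10): {p=-7, q=-10, r=49}

Answer: {p=-7, q=-10, r=49}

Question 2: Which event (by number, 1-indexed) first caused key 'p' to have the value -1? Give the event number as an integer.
Looking for first event where p becomes -1:
  event 4: p (absent) -> -1  <-- first match

Answer: 4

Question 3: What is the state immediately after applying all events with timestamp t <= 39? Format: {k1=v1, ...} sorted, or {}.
Answer: {p=-7, q=0, r=48}

Derivation:
Apply events with t <= 39 (7 events):
  after event 1 (t=5: INC r by 5): {r=5}
  after event 2 (t=14: SET q = 24): {q=24, r=5}
  after event 3 (t=18: SET q = 15): {q=15, r=5}
  after event 4 (t=20: DEC p by 1): {p=-1, q=15, r=5}
  after event 5 (t=23: DEC p by 6): {p=-7, q=15, r=5}
  after event 6 (t=31: SET r = 48): {p=-7, q=15, r=48}
  after event 7 (t=38: SET q = 0): {p=-7, q=0, r=48}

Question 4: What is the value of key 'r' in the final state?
Answer: 49

Derivation:
Track key 'r' through all 9 events:
  event 1 (t=5: INC r by 5): r (absent) -> 5
  event 2 (t=14: SET q = 24): r unchanged
  event 3 (t=18: SET q = 15): r unchanged
  event 4 (t=20: DEC p by 1): r unchanged
  event 5 (t=23: DEC p by 6): r unchanged
  event 6 (t=31: SET r = 48): r 5 -> 48
  event 7 (t=38: SET q = 0): r unchanged
  event 8 (t=48: INC r by 1): r 48 -> 49
  event 9 (t=50: SET q = -10): r unchanged
Final: r = 49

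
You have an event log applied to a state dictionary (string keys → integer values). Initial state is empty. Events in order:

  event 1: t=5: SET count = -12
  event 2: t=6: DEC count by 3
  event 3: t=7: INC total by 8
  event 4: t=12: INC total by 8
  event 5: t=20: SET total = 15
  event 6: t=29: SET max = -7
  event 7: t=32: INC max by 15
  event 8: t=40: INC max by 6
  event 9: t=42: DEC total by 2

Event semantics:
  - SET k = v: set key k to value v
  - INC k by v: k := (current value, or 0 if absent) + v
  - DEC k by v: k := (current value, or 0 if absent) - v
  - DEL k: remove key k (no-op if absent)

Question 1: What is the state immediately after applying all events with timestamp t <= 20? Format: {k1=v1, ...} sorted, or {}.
Apply events with t <= 20 (5 events):
  after event 1 (t=5: SET count = -12): {count=-12}
  after event 2 (t=6: DEC count by 3): {count=-15}
  after event 3 (t=7: INC total by 8): {count=-15, total=8}
  after event 4 (t=12: INC total by 8): {count=-15, total=16}
  after event 5 (t=20: SET total = 15): {count=-15, total=15}

Answer: {count=-15, total=15}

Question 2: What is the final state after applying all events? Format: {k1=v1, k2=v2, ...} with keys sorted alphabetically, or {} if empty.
Answer: {count=-15, max=14, total=13}

Derivation:
  after event 1 (t=5: SET count = -12): {count=-12}
  after event 2 (t=6: DEC count by 3): {count=-15}
  after event 3 (t=7: INC total by 8): {count=-15, total=8}
  after event 4 (t=12: INC total by 8): {count=-15, total=16}
  after event 5 (t=20: SET total = 15): {count=-15, total=15}
  after event 6 (t=29: SET max = -7): {count=-15, max=-7, total=15}
  after event 7 (t=32: INC max by 15): {count=-15, max=8, total=15}
  after event 8 (t=40: INC max by 6): {count=-15, max=14, total=15}
  after event 9 (t=42: DEC total by 2): {count=-15, max=14, total=13}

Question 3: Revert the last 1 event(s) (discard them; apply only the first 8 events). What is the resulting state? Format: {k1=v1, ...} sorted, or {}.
Answer: {count=-15, max=14, total=15}

Derivation:
Keep first 8 events (discard last 1):
  after event 1 (t=5: SET count = -12): {count=-12}
  after event 2 (t=6: DEC count by 3): {count=-15}
  after event 3 (t=7: INC total by 8): {count=-15, total=8}
  after event 4 (t=12: INC total by 8): {count=-15, total=16}
  after event 5 (t=20: SET total = 15): {count=-15, total=15}
  after event 6 (t=29: SET max = -7): {count=-15, max=-7, total=15}
  after event 7 (t=32: INC max by 15): {count=-15, max=8, total=15}
  after event 8 (t=40: INC max by 6): {count=-15, max=14, total=15}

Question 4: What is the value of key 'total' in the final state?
Track key 'total' through all 9 events:
  event 1 (t=5: SET count = -12): total unchanged
  event 2 (t=6: DEC count by 3): total unchanged
  event 3 (t=7: INC total by 8): total (absent) -> 8
  event 4 (t=12: INC total by 8): total 8 -> 16
  event 5 (t=20: SET total = 15): total 16 -> 15
  event 6 (t=29: SET max = -7): total unchanged
  event 7 (t=32: INC max by 15): total unchanged
  event 8 (t=40: INC max by 6): total unchanged
  event 9 (t=42: DEC total by 2): total 15 -> 13
Final: total = 13

Answer: 13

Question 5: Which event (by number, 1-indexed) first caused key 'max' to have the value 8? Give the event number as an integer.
Answer: 7

Derivation:
Looking for first event where max becomes 8:
  event 6: max = -7
  event 7: max -7 -> 8  <-- first match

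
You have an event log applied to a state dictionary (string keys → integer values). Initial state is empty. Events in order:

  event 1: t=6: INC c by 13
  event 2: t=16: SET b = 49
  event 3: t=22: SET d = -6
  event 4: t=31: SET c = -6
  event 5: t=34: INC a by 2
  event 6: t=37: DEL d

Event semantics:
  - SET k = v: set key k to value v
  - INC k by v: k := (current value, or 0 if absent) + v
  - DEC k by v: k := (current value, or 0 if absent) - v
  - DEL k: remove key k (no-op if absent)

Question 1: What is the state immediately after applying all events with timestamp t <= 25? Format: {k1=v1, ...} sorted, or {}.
Apply events with t <= 25 (3 events):
  after event 1 (t=6: INC c by 13): {c=13}
  after event 2 (t=16: SET b = 49): {b=49, c=13}
  after event 3 (t=22: SET d = -6): {b=49, c=13, d=-6}

Answer: {b=49, c=13, d=-6}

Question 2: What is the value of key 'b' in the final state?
Answer: 49

Derivation:
Track key 'b' through all 6 events:
  event 1 (t=6: INC c by 13): b unchanged
  event 2 (t=16: SET b = 49): b (absent) -> 49
  event 3 (t=22: SET d = -6): b unchanged
  event 4 (t=31: SET c = -6): b unchanged
  event 5 (t=34: INC a by 2): b unchanged
  event 6 (t=37: DEL d): b unchanged
Final: b = 49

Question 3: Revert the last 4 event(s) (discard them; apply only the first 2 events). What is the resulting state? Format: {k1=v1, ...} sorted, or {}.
Keep first 2 events (discard last 4):
  after event 1 (t=6: INC c by 13): {c=13}
  after event 2 (t=16: SET b = 49): {b=49, c=13}

Answer: {b=49, c=13}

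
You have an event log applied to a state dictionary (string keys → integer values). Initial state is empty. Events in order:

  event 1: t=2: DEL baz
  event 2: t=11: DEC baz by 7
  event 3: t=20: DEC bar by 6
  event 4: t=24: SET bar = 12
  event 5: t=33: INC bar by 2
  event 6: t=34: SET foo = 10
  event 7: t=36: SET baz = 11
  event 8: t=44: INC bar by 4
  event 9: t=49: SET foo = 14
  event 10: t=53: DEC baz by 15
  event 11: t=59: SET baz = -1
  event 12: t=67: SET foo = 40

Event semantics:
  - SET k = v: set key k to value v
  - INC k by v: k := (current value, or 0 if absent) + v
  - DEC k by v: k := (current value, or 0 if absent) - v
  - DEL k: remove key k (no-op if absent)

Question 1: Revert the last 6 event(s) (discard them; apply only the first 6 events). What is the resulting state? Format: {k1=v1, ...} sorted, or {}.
Keep first 6 events (discard last 6):
  after event 1 (t=2: DEL baz): {}
  after event 2 (t=11: DEC baz by 7): {baz=-7}
  after event 3 (t=20: DEC bar by 6): {bar=-6, baz=-7}
  after event 4 (t=24: SET bar = 12): {bar=12, baz=-7}
  after event 5 (t=33: INC bar by 2): {bar=14, baz=-7}
  after event 6 (t=34: SET foo = 10): {bar=14, baz=-7, foo=10}

Answer: {bar=14, baz=-7, foo=10}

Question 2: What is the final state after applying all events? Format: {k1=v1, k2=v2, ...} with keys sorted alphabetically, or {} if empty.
Answer: {bar=18, baz=-1, foo=40}

Derivation:
  after event 1 (t=2: DEL baz): {}
  after event 2 (t=11: DEC baz by 7): {baz=-7}
  after event 3 (t=20: DEC bar by 6): {bar=-6, baz=-7}
  after event 4 (t=24: SET bar = 12): {bar=12, baz=-7}
  after event 5 (t=33: INC bar by 2): {bar=14, baz=-7}
  after event 6 (t=34: SET foo = 10): {bar=14, baz=-7, foo=10}
  after event 7 (t=36: SET baz = 11): {bar=14, baz=11, foo=10}
  after event 8 (t=44: INC bar by 4): {bar=18, baz=11, foo=10}
  after event 9 (t=49: SET foo = 14): {bar=18, baz=11, foo=14}
  after event 10 (t=53: DEC baz by 15): {bar=18, baz=-4, foo=14}
  after event 11 (t=59: SET baz = -1): {bar=18, baz=-1, foo=14}
  after event 12 (t=67: SET foo = 40): {bar=18, baz=-1, foo=40}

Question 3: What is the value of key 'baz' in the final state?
Answer: -1

Derivation:
Track key 'baz' through all 12 events:
  event 1 (t=2: DEL baz): baz (absent) -> (absent)
  event 2 (t=11: DEC baz by 7): baz (absent) -> -7
  event 3 (t=20: DEC bar by 6): baz unchanged
  event 4 (t=24: SET bar = 12): baz unchanged
  event 5 (t=33: INC bar by 2): baz unchanged
  event 6 (t=34: SET foo = 10): baz unchanged
  event 7 (t=36: SET baz = 11): baz -7 -> 11
  event 8 (t=44: INC bar by 4): baz unchanged
  event 9 (t=49: SET foo = 14): baz unchanged
  event 10 (t=53: DEC baz by 15): baz 11 -> -4
  event 11 (t=59: SET baz = -1): baz -4 -> -1
  event 12 (t=67: SET foo = 40): baz unchanged
Final: baz = -1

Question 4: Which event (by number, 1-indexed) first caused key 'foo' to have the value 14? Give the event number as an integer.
Looking for first event where foo becomes 14:
  event 6: foo = 10
  event 7: foo = 10
  event 8: foo = 10
  event 9: foo 10 -> 14  <-- first match

Answer: 9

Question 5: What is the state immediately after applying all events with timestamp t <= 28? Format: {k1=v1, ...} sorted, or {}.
Answer: {bar=12, baz=-7}

Derivation:
Apply events with t <= 28 (4 events):
  after event 1 (t=2: DEL baz): {}
  after event 2 (t=11: DEC baz by 7): {baz=-7}
  after event 3 (t=20: DEC bar by 6): {bar=-6, baz=-7}
  after event 4 (t=24: SET bar = 12): {bar=12, baz=-7}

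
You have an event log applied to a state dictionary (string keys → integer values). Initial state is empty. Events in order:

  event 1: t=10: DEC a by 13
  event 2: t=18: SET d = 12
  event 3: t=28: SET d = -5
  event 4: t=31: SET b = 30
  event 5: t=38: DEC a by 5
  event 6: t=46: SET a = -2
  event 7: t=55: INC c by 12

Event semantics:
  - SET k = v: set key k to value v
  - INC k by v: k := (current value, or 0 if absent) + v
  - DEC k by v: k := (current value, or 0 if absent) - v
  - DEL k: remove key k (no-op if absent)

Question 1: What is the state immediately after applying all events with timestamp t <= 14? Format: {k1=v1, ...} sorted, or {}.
Answer: {a=-13}

Derivation:
Apply events with t <= 14 (1 events):
  after event 1 (t=10: DEC a by 13): {a=-13}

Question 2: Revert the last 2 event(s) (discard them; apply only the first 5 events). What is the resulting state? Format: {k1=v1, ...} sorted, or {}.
Answer: {a=-18, b=30, d=-5}

Derivation:
Keep first 5 events (discard last 2):
  after event 1 (t=10: DEC a by 13): {a=-13}
  after event 2 (t=18: SET d = 12): {a=-13, d=12}
  after event 3 (t=28: SET d = -5): {a=-13, d=-5}
  after event 4 (t=31: SET b = 30): {a=-13, b=30, d=-5}
  after event 5 (t=38: DEC a by 5): {a=-18, b=30, d=-5}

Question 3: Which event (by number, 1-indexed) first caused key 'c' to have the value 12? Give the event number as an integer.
Answer: 7

Derivation:
Looking for first event where c becomes 12:
  event 7: c (absent) -> 12  <-- first match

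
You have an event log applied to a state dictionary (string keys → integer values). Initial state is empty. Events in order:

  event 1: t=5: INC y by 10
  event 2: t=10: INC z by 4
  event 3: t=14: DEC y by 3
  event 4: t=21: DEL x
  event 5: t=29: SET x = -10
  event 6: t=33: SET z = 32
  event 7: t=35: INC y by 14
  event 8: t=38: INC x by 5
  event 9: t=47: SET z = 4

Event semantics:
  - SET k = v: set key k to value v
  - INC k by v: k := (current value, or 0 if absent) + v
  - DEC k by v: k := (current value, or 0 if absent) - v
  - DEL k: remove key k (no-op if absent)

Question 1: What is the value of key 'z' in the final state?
Answer: 4

Derivation:
Track key 'z' through all 9 events:
  event 1 (t=5: INC y by 10): z unchanged
  event 2 (t=10: INC z by 4): z (absent) -> 4
  event 3 (t=14: DEC y by 3): z unchanged
  event 4 (t=21: DEL x): z unchanged
  event 5 (t=29: SET x = -10): z unchanged
  event 6 (t=33: SET z = 32): z 4 -> 32
  event 7 (t=35: INC y by 14): z unchanged
  event 8 (t=38: INC x by 5): z unchanged
  event 9 (t=47: SET z = 4): z 32 -> 4
Final: z = 4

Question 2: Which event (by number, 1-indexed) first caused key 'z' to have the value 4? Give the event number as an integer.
Looking for first event where z becomes 4:
  event 2: z (absent) -> 4  <-- first match

Answer: 2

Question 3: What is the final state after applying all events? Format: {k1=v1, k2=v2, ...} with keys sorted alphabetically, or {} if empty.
  after event 1 (t=5: INC y by 10): {y=10}
  after event 2 (t=10: INC z by 4): {y=10, z=4}
  after event 3 (t=14: DEC y by 3): {y=7, z=4}
  after event 4 (t=21: DEL x): {y=7, z=4}
  after event 5 (t=29: SET x = -10): {x=-10, y=7, z=4}
  after event 6 (t=33: SET z = 32): {x=-10, y=7, z=32}
  after event 7 (t=35: INC y by 14): {x=-10, y=21, z=32}
  after event 8 (t=38: INC x by 5): {x=-5, y=21, z=32}
  after event 9 (t=47: SET z = 4): {x=-5, y=21, z=4}

Answer: {x=-5, y=21, z=4}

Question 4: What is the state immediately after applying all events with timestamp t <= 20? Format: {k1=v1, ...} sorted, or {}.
Answer: {y=7, z=4}

Derivation:
Apply events with t <= 20 (3 events):
  after event 1 (t=5: INC y by 10): {y=10}
  after event 2 (t=10: INC z by 4): {y=10, z=4}
  after event 3 (t=14: DEC y by 3): {y=7, z=4}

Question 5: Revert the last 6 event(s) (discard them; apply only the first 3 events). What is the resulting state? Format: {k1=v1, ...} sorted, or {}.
Keep first 3 events (discard last 6):
  after event 1 (t=5: INC y by 10): {y=10}
  after event 2 (t=10: INC z by 4): {y=10, z=4}
  after event 3 (t=14: DEC y by 3): {y=7, z=4}

Answer: {y=7, z=4}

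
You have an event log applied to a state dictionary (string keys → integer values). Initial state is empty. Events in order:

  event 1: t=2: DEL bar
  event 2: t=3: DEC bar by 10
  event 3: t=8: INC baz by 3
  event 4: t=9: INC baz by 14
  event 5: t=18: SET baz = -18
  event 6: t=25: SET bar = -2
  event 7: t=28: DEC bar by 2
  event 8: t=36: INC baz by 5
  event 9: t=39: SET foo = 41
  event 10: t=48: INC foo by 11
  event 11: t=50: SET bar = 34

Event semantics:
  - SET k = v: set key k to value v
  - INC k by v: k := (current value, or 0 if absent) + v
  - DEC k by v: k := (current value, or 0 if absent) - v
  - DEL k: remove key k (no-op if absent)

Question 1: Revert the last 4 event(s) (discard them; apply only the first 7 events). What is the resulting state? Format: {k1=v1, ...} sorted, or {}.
Keep first 7 events (discard last 4):
  after event 1 (t=2: DEL bar): {}
  after event 2 (t=3: DEC bar by 10): {bar=-10}
  after event 3 (t=8: INC baz by 3): {bar=-10, baz=3}
  after event 4 (t=9: INC baz by 14): {bar=-10, baz=17}
  after event 5 (t=18: SET baz = -18): {bar=-10, baz=-18}
  after event 6 (t=25: SET bar = -2): {bar=-2, baz=-18}
  after event 7 (t=28: DEC bar by 2): {bar=-4, baz=-18}

Answer: {bar=-4, baz=-18}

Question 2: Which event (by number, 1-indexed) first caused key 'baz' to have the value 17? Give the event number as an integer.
Answer: 4

Derivation:
Looking for first event where baz becomes 17:
  event 3: baz = 3
  event 4: baz 3 -> 17  <-- first match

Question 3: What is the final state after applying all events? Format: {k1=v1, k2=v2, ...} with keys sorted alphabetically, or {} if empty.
Answer: {bar=34, baz=-13, foo=52}

Derivation:
  after event 1 (t=2: DEL bar): {}
  after event 2 (t=3: DEC bar by 10): {bar=-10}
  after event 3 (t=8: INC baz by 3): {bar=-10, baz=3}
  after event 4 (t=9: INC baz by 14): {bar=-10, baz=17}
  after event 5 (t=18: SET baz = -18): {bar=-10, baz=-18}
  after event 6 (t=25: SET bar = -2): {bar=-2, baz=-18}
  after event 7 (t=28: DEC bar by 2): {bar=-4, baz=-18}
  after event 8 (t=36: INC baz by 5): {bar=-4, baz=-13}
  after event 9 (t=39: SET foo = 41): {bar=-4, baz=-13, foo=41}
  after event 10 (t=48: INC foo by 11): {bar=-4, baz=-13, foo=52}
  after event 11 (t=50: SET bar = 34): {bar=34, baz=-13, foo=52}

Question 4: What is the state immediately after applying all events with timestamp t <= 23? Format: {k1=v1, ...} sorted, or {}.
Answer: {bar=-10, baz=-18}

Derivation:
Apply events with t <= 23 (5 events):
  after event 1 (t=2: DEL bar): {}
  after event 2 (t=3: DEC bar by 10): {bar=-10}
  after event 3 (t=8: INC baz by 3): {bar=-10, baz=3}
  after event 4 (t=9: INC baz by 14): {bar=-10, baz=17}
  after event 5 (t=18: SET baz = -18): {bar=-10, baz=-18}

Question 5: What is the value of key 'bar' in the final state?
Track key 'bar' through all 11 events:
  event 1 (t=2: DEL bar): bar (absent) -> (absent)
  event 2 (t=3: DEC bar by 10): bar (absent) -> -10
  event 3 (t=8: INC baz by 3): bar unchanged
  event 4 (t=9: INC baz by 14): bar unchanged
  event 5 (t=18: SET baz = -18): bar unchanged
  event 6 (t=25: SET bar = -2): bar -10 -> -2
  event 7 (t=28: DEC bar by 2): bar -2 -> -4
  event 8 (t=36: INC baz by 5): bar unchanged
  event 9 (t=39: SET foo = 41): bar unchanged
  event 10 (t=48: INC foo by 11): bar unchanged
  event 11 (t=50: SET bar = 34): bar -4 -> 34
Final: bar = 34

Answer: 34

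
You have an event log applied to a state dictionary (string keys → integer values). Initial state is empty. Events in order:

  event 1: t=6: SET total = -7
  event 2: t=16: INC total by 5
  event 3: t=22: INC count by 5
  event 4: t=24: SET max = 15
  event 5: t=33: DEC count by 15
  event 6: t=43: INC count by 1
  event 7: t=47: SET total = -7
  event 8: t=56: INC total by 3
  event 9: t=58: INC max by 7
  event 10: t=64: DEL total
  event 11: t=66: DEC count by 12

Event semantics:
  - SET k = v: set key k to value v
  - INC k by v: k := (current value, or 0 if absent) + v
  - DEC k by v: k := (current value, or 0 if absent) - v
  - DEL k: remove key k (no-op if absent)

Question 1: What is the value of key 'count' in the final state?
Answer: -21

Derivation:
Track key 'count' through all 11 events:
  event 1 (t=6: SET total = -7): count unchanged
  event 2 (t=16: INC total by 5): count unchanged
  event 3 (t=22: INC count by 5): count (absent) -> 5
  event 4 (t=24: SET max = 15): count unchanged
  event 5 (t=33: DEC count by 15): count 5 -> -10
  event 6 (t=43: INC count by 1): count -10 -> -9
  event 7 (t=47: SET total = -7): count unchanged
  event 8 (t=56: INC total by 3): count unchanged
  event 9 (t=58: INC max by 7): count unchanged
  event 10 (t=64: DEL total): count unchanged
  event 11 (t=66: DEC count by 12): count -9 -> -21
Final: count = -21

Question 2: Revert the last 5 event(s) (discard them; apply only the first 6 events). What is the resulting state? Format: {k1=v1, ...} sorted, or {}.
Keep first 6 events (discard last 5):
  after event 1 (t=6: SET total = -7): {total=-7}
  after event 2 (t=16: INC total by 5): {total=-2}
  after event 3 (t=22: INC count by 5): {count=5, total=-2}
  after event 4 (t=24: SET max = 15): {count=5, max=15, total=-2}
  after event 5 (t=33: DEC count by 15): {count=-10, max=15, total=-2}
  after event 6 (t=43: INC count by 1): {count=-9, max=15, total=-2}

Answer: {count=-9, max=15, total=-2}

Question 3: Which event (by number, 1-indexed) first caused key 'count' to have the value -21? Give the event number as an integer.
Looking for first event where count becomes -21:
  event 3: count = 5
  event 4: count = 5
  event 5: count = -10
  event 6: count = -9
  event 7: count = -9
  event 8: count = -9
  event 9: count = -9
  event 10: count = -9
  event 11: count -9 -> -21  <-- first match

Answer: 11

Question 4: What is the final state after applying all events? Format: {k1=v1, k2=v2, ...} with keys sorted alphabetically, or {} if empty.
  after event 1 (t=6: SET total = -7): {total=-7}
  after event 2 (t=16: INC total by 5): {total=-2}
  after event 3 (t=22: INC count by 5): {count=5, total=-2}
  after event 4 (t=24: SET max = 15): {count=5, max=15, total=-2}
  after event 5 (t=33: DEC count by 15): {count=-10, max=15, total=-2}
  after event 6 (t=43: INC count by 1): {count=-9, max=15, total=-2}
  after event 7 (t=47: SET total = -7): {count=-9, max=15, total=-7}
  after event 8 (t=56: INC total by 3): {count=-9, max=15, total=-4}
  after event 9 (t=58: INC max by 7): {count=-9, max=22, total=-4}
  after event 10 (t=64: DEL total): {count=-9, max=22}
  after event 11 (t=66: DEC count by 12): {count=-21, max=22}

Answer: {count=-21, max=22}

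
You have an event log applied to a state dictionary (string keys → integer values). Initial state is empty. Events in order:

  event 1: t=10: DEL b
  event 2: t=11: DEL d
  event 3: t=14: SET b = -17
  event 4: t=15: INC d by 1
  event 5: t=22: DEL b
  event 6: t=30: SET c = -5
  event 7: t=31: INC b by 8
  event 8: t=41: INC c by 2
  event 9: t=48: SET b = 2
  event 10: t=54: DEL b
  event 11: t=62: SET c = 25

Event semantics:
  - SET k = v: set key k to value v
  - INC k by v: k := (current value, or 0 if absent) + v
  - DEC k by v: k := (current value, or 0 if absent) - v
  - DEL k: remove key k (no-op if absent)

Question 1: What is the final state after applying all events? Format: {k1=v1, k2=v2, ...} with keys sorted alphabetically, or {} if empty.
Answer: {c=25, d=1}

Derivation:
  after event 1 (t=10: DEL b): {}
  after event 2 (t=11: DEL d): {}
  after event 3 (t=14: SET b = -17): {b=-17}
  after event 4 (t=15: INC d by 1): {b=-17, d=1}
  after event 5 (t=22: DEL b): {d=1}
  after event 6 (t=30: SET c = -5): {c=-5, d=1}
  after event 7 (t=31: INC b by 8): {b=8, c=-5, d=1}
  after event 8 (t=41: INC c by 2): {b=8, c=-3, d=1}
  after event 9 (t=48: SET b = 2): {b=2, c=-3, d=1}
  after event 10 (t=54: DEL b): {c=-3, d=1}
  after event 11 (t=62: SET c = 25): {c=25, d=1}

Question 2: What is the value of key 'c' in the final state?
Answer: 25

Derivation:
Track key 'c' through all 11 events:
  event 1 (t=10: DEL b): c unchanged
  event 2 (t=11: DEL d): c unchanged
  event 3 (t=14: SET b = -17): c unchanged
  event 4 (t=15: INC d by 1): c unchanged
  event 5 (t=22: DEL b): c unchanged
  event 6 (t=30: SET c = -5): c (absent) -> -5
  event 7 (t=31: INC b by 8): c unchanged
  event 8 (t=41: INC c by 2): c -5 -> -3
  event 9 (t=48: SET b = 2): c unchanged
  event 10 (t=54: DEL b): c unchanged
  event 11 (t=62: SET c = 25): c -3 -> 25
Final: c = 25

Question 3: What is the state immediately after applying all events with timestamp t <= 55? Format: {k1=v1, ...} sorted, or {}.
Apply events with t <= 55 (10 events):
  after event 1 (t=10: DEL b): {}
  after event 2 (t=11: DEL d): {}
  after event 3 (t=14: SET b = -17): {b=-17}
  after event 4 (t=15: INC d by 1): {b=-17, d=1}
  after event 5 (t=22: DEL b): {d=1}
  after event 6 (t=30: SET c = -5): {c=-5, d=1}
  after event 7 (t=31: INC b by 8): {b=8, c=-5, d=1}
  after event 8 (t=41: INC c by 2): {b=8, c=-3, d=1}
  after event 9 (t=48: SET b = 2): {b=2, c=-3, d=1}
  after event 10 (t=54: DEL b): {c=-3, d=1}

Answer: {c=-3, d=1}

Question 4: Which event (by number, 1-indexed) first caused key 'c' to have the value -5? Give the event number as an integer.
Looking for first event where c becomes -5:
  event 6: c (absent) -> -5  <-- first match

Answer: 6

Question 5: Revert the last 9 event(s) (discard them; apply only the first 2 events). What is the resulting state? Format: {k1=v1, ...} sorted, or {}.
Answer: {}

Derivation:
Keep first 2 events (discard last 9):
  after event 1 (t=10: DEL b): {}
  after event 2 (t=11: DEL d): {}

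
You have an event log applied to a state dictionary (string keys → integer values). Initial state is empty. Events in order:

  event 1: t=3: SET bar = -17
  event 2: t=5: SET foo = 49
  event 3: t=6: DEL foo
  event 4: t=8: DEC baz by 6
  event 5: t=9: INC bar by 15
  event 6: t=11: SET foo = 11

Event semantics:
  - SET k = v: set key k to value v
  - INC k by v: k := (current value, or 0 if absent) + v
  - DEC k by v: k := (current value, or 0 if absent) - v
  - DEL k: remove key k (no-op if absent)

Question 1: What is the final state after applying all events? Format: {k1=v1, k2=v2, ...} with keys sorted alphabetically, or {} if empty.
Answer: {bar=-2, baz=-6, foo=11}

Derivation:
  after event 1 (t=3: SET bar = -17): {bar=-17}
  after event 2 (t=5: SET foo = 49): {bar=-17, foo=49}
  after event 3 (t=6: DEL foo): {bar=-17}
  after event 4 (t=8: DEC baz by 6): {bar=-17, baz=-6}
  after event 5 (t=9: INC bar by 15): {bar=-2, baz=-6}
  after event 6 (t=11: SET foo = 11): {bar=-2, baz=-6, foo=11}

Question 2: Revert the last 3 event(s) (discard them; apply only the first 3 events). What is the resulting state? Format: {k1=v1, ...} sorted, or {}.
Answer: {bar=-17}

Derivation:
Keep first 3 events (discard last 3):
  after event 1 (t=3: SET bar = -17): {bar=-17}
  after event 2 (t=5: SET foo = 49): {bar=-17, foo=49}
  after event 3 (t=6: DEL foo): {bar=-17}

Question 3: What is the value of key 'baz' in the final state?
Track key 'baz' through all 6 events:
  event 1 (t=3: SET bar = -17): baz unchanged
  event 2 (t=5: SET foo = 49): baz unchanged
  event 3 (t=6: DEL foo): baz unchanged
  event 4 (t=8: DEC baz by 6): baz (absent) -> -6
  event 5 (t=9: INC bar by 15): baz unchanged
  event 6 (t=11: SET foo = 11): baz unchanged
Final: baz = -6

Answer: -6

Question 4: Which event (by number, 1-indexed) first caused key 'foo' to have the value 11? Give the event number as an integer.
Looking for first event where foo becomes 11:
  event 2: foo = 49
  event 3: foo = (absent)
  event 6: foo (absent) -> 11  <-- first match

Answer: 6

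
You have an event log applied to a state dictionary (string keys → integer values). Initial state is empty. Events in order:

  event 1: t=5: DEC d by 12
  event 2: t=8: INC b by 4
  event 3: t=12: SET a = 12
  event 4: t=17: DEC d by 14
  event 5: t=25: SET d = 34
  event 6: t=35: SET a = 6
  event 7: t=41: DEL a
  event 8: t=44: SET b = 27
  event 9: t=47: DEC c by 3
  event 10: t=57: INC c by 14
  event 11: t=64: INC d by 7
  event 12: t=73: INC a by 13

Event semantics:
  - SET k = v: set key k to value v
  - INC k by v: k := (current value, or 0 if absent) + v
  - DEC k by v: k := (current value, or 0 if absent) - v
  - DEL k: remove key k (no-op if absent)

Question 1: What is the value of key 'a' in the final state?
Track key 'a' through all 12 events:
  event 1 (t=5: DEC d by 12): a unchanged
  event 2 (t=8: INC b by 4): a unchanged
  event 3 (t=12: SET a = 12): a (absent) -> 12
  event 4 (t=17: DEC d by 14): a unchanged
  event 5 (t=25: SET d = 34): a unchanged
  event 6 (t=35: SET a = 6): a 12 -> 6
  event 7 (t=41: DEL a): a 6 -> (absent)
  event 8 (t=44: SET b = 27): a unchanged
  event 9 (t=47: DEC c by 3): a unchanged
  event 10 (t=57: INC c by 14): a unchanged
  event 11 (t=64: INC d by 7): a unchanged
  event 12 (t=73: INC a by 13): a (absent) -> 13
Final: a = 13

Answer: 13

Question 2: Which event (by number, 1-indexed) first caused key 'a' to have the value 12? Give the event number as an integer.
Answer: 3

Derivation:
Looking for first event where a becomes 12:
  event 3: a (absent) -> 12  <-- first match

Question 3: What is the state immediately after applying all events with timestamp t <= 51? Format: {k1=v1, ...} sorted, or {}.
Apply events with t <= 51 (9 events):
  after event 1 (t=5: DEC d by 12): {d=-12}
  after event 2 (t=8: INC b by 4): {b=4, d=-12}
  after event 3 (t=12: SET a = 12): {a=12, b=4, d=-12}
  after event 4 (t=17: DEC d by 14): {a=12, b=4, d=-26}
  after event 5 (t=25: SET d = 34): {a=12, b=4, d=34}
  after event 6 (t=35: SET a = 6): {a=6, b=4, d=34}
  after event 7 (t=41: DEL a): {b=4, d=34}
  after event 8 (t=44: SET b = 27): {b=27, d=34}
  after event 9 (t=47: DEC c by 3): {b=27, c=-3, d=34}

Answer: {b=27, c=-3, d=34}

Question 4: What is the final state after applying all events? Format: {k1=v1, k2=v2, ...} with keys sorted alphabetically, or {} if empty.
Answer: {a=13, b=27, c=11, d=41}

Derivation:
  after event 1 (t=5: DEC d by 12): {d=-12}
  after event 2 (t=8: INC b by 4): {b=4, d=-12}
  after event 3 (t=12: SET a = 12): {a=12, b=4, d=-12}
  after event 4 (t=17: DEC d by 14): {a=12, b=4, d=-26}
  after event 5 (t=25: SET d = 34): {a=12, b=4, d=34}
  after event 6 (t=35: SET a = 6): {a=6, b=4, d=34}
  after event 7 (t=41: DEL a): {b=4, d=34}
  after event 8 (t=44: SET b = 27): {b=27, d=34}
  after event 9 (t=47: DEC c by 3): {b=27, c=-3, d=34}
  after event 10 (t=57: INC c by 14): {b=27, c=11, d=34}
  after event 11 (t=64: INC d by 7): {b=27, c=11, d=41}
  after event 12 (t=73: INC a by 13): {a=13, b=27, c=11, d=41}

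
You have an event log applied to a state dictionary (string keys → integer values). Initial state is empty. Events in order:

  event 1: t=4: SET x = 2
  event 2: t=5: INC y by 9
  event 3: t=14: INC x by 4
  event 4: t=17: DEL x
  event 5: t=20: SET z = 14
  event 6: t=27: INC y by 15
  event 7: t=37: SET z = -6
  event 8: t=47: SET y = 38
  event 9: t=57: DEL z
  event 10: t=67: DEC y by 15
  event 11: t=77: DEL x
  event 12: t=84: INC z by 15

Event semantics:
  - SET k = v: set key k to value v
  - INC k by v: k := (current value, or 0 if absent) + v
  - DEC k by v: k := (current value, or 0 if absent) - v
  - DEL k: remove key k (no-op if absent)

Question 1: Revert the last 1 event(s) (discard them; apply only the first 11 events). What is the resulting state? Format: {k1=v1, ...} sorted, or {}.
Keep first 11 events (discard last 1):
  after event 1 (t=4: SET x = 2): {x=2}
  after event 2 (t=5: INC y by 9): {x=2, y=9}
  after event 3 (t=14: INC x by 4): {x=6, y=9}
  after event 4 (t=17: DEL x): {y=9}
  after event 5 (t=20: SET z = 14): {y=9, z=14}
  after event 6 (t=27: INC y by 15): {y=24, z=14}
  after event 7 (t=37: SET z = -6): {y=24, z=-6}
  after event 8 (t=47: SET y = 38): {y=38, z=-6}
  after event 9 (t=57: DEL z): {y=38}
  after event 10 (t=67: DEC y by 15): {y=23}
  after event 11 (t=77: DEL x): {y=23}

Answer: {y=23}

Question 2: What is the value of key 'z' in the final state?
Track key 'z' through all 12 events:
  event 1 (t=4: SET x = 2): z unchanged
  event 2 (t=5: INC y by 9): z unchanged
  event 3 (t=14: INC x by 4): z unchanged
  event 4 (t=17: DEL x): z unchanged
  event 5 (t=20: SET z = 14): z (absent) -> 14
  event 6 (t=27: INC y by 15): z unchanged
  event 7 (t=37: SET z = -6): z 14 -> -6
  event 8 (t=47: SET y = 38): z unchanged
  event 9 (t=57: DEL z): z -6 -> (absent)
  event 10 (t=67: DEC y by 15): z unchanged
  event 11 (t=77: DEL x): z unchanged
  event 12 (t=84: INC z by 15): z (absent) -> 15
Final: z = 15

Answer: 15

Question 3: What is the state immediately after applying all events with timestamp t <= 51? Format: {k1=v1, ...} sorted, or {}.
Answer: {y=38, z=-6}

Derivation:
Apply events with t <= 51 (8 events):
  after event 1 (t=4: SET x = 2): {x=2}
  after event 2 (t=5: INC y by 9): {x=2, y=9}
  after event 3 (t=14: INC x by 4): {x=6, y=9}
  after event 4 (t=17: DEL x): {y=9}
  after event 5 (t=20: SET z = 14): {y=9, z=14}
  after event 6 (t=27: INC y by 15): {y=24, z=14}
  after event 7 (t=37: SET z = -6): {y=24, z=-6}
  after event 8 (t=47: SET y = 38): {y=38, z=-6}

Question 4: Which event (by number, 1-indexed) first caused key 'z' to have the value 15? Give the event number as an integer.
Looking for first event where z becomes 15:
  event 5: z = 14
  event 6: z = 14
  event 7: z = -6
  event 8: z = -6
  event 9: z = (absent)
  event 12: z (absent) -> 15  <-- first match

Answer: 12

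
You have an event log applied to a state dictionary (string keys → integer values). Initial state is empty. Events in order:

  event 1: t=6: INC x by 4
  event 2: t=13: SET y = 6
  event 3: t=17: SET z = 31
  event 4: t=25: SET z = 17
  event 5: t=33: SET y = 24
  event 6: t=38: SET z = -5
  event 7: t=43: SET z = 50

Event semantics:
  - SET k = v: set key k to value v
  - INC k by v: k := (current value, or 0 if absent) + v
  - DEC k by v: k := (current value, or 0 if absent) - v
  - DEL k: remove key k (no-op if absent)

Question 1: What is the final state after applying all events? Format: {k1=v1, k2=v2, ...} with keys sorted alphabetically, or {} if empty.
Answer: {x=4, y=24, z=50}

Derivation:
  after event 1 (t=6: INC x by 4): {x=4}
  after event 2 (t=13: SET y = 6): {x=4, y=6}
  after event 3 (t=17: SET z = 31): {x=4, y=6, z=31}
  after event 4 (t=25: SET z = 17): {x=4, y=6, z=17}
  after event 5 (t=33: SET y = 24): {x=4, y=24, z=17}
  after event 6 (t=38: SET z = -5): {x=4, y=24, z=-5}
  after event 7 (t=43: SET z = 50): {x=4, y=24, z=50}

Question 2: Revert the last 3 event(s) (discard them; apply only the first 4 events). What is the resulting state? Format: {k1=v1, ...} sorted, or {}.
Answer: {x=4, y=6, z=17}

Derivation:
Keep first 4 events (discard last 3):
  after event 1 (t=6: INC x by 4): {x=4}
  after event 2 (t=13: SET y = 6): {x=4, y=6}
  after event 3 (t=17: SET z = 31): {x=4, y=6, z=31}
  after event 4 (t=25: SET z = 17): {x=4, y=6, z=17}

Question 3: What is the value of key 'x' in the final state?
Answer: 4

Derivation:
Track key 'x' through all 7 events:
  event 1 (t=6: INC x by 4): x (absent) -> 4
  event 2 (t=13: SET y = 6): x unchanged
  event 3 (t=17: SET z = 31): x unchanged
  event 4 (t=25: SET z = 17): x unchanged
  event 5 (t=33: SET y = 24): x unchanged
  event 6 (t=38: SET z = -5): x unchanged
  event 7 (t=43: SET z = 50): x unchanged
Final: x = 4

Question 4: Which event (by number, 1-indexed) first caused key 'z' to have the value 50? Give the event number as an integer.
Looking for first event where z becomes 50:
  event 3: z = 31
  event 4: z = 17
  event 5: z = 17
  event 6: z = -5
  event 7: z -5 -> 50  <-- first match

Answer: 7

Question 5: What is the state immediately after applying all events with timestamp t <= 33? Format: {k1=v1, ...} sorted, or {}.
Apply events with t <= 33 (5 events):
  after event 1 (t=6: INC x by 4): {x=4}
  after event 2 (t=13: SET y = 6): {x=4, y=6}
  after event 3 (t=17: SET z = 31): {x=4, y=6, z=31}
  after event 4 (t=25: SET z = 17): {x=4, y=6, z=17}
  after event 5 (t=33: SET y = 24): {x=4, y=24, z=17}

Answer: {x=4, y=24, z=17}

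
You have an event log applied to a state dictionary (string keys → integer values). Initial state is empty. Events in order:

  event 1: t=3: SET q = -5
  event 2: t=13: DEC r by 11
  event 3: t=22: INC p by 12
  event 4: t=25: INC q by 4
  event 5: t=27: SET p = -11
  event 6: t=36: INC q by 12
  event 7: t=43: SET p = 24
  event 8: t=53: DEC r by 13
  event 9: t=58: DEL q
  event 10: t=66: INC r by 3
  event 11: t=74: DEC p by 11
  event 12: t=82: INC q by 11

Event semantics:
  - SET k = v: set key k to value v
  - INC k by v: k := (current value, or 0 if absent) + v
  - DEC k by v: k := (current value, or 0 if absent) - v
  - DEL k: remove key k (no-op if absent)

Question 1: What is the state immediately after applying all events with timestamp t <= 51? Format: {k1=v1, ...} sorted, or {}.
Answer: {p=24, q=11, r=-11}

Derivation:
Apply events with t <= 51 (7 events):
  after event 1 (t=3: SET q = -5): {q=-5}
  after event 2 (t=13: DEC r by 11): {q=-5, r=-11}
  after event 3 (t=22: INC p by 12): {p=12, q=-5, r=-11}
  after event 4 (t=25: INC q by 4): {p=12, q=-1, r=-11}
  after event 5 (t=27: SET p = -11): {p=-11, q=-1, r=-11}
  after event 6 (t=36: INC q by 12): {p=-11, q=11, r=-11}
  after event 7 (t=43: SET p = 24): {p=24, q=11, r=-11}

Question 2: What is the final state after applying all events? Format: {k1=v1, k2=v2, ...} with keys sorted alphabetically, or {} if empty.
  after event 1 (t=3: SET q = -5): {q=-5}
  after event 2 (t=13: DEC r by 11): {q=-5, r=-11}
  after event 3 (t=22: INC p by 12): {p=12, q=-5, r=-11}
  after event 4 (t=25: INC q by 4): {p=12, q=-1, r=-11}
  after event 5 (t=27: SET p = -11): {p=-11, q=-1, r=-11}
  after event 6 (t=36: INC q by 12): {p=-11, q=11, r=-11}
  after event 7 (t=43: SET p = 24): {p=24, q=11, r=-11}
  after event 8 (t=53: DEC r by 13): {p=24, q=11, r=-24}
  after event 9 (t=58: DEL q): {p=24, r=-24}
  after event 10 (t=66: INC r by 3): {p=24, r=-21}
  after event 11 (t=74: DEC p by 11): {p=13, r=-21}
  after event 12 (t=82: INC q by 11): {p=13, q=11, r=-21}

Answer: {p=13, q=11, r=-21}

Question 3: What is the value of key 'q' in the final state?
Answer: 11

Derivation:
Track key 'q' through all 12 events:
  event 1 (t=3: SET q = -5): q (absent) -> -5
  event 2 (t=13: DEC r by 11): q unchanged
  event 3 (t=22: INC p by 12): q unchanged
  event 4 (t=25: INC q by 4): q -5 -> -1
  event 5 (t=27: SET p = -11): q unchanged
  event 6 (t=36: INC q by 12): q -1 -> 11
  event 7 (t=43: SET p = 24): q unchanged
  event 8 (t=53: DEC r by 13): q unchanged
  event 9 (t=58: DEL q): q 11 -> (absent)
  event 10 (t=66: INC r by 3): q unchanged
  event 11 (t=74: DEC p by 11): q unchanged
  event 12 (t=82: INC q by 11): q (absent) -> 11
Final: q = 11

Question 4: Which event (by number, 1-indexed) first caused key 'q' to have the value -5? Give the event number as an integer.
Answer: 1

Derivation:
Looking for first event where q becomes -5:
  event 1: q (absent) -> -5  <-- first match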